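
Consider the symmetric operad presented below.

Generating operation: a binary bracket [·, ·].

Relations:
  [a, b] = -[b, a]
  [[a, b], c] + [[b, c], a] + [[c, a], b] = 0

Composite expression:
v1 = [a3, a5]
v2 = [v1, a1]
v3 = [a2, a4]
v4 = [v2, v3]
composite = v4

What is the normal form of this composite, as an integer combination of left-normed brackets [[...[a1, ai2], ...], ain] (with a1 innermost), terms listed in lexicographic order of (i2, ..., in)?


A multilinear Lie element is pinned by a1-initial words (a1 innermost).
Composite bracket: [[[a3, a5], a1], [a2, a4]]
Applying ab - ba throughout gives 16 signed words (2^4 = 16).
Keep just the words that open with a1:
  the word a1a3a5a2a4 carries sign -1 and contributes -[[[[a1, a3], a5], a2], a4]
  the word a1a3a5a4a2 carries sign +1 and contributes +[[[[a1, a3], a5], a4], a2]
  the word a1a5a3a2a4 carries sign +1 and contributes +[[[[a1, a5], a3], a2], a4]
  the word a1a5a3a4a2 carries sign -1 and contributes -[[[[a1, a5], a3], a4], a2]

-[[[[a1, a3], a5], a2], a4] + [[[[a1, a3], a5], a4], a2] + [[[[a1, a5], a3], a2], a4] - [[[[a1, a5], a3], a4], a2]


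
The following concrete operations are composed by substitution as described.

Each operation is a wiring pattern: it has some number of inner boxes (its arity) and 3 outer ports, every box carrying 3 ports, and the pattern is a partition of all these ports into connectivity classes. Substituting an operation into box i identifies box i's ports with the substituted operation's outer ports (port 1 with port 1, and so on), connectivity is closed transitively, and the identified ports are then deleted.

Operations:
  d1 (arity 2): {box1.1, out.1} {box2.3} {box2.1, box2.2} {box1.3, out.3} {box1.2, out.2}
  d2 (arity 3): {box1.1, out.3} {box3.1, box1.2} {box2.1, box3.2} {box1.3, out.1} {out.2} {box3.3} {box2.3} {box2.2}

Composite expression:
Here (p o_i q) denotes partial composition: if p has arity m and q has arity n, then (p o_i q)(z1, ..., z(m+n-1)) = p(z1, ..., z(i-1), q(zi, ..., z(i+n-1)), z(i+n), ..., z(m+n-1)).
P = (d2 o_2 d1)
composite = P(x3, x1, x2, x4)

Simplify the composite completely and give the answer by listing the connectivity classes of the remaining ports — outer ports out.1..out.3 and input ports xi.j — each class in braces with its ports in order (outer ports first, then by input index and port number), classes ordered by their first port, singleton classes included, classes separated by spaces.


{out.1, x3.3} {out.2} {out.3, x3.1} {x1.1, x4.2} {x1.2} {x1.3} {x2.1, x2.2} {x2.3} {x3.2, x4.1} {x4.3}


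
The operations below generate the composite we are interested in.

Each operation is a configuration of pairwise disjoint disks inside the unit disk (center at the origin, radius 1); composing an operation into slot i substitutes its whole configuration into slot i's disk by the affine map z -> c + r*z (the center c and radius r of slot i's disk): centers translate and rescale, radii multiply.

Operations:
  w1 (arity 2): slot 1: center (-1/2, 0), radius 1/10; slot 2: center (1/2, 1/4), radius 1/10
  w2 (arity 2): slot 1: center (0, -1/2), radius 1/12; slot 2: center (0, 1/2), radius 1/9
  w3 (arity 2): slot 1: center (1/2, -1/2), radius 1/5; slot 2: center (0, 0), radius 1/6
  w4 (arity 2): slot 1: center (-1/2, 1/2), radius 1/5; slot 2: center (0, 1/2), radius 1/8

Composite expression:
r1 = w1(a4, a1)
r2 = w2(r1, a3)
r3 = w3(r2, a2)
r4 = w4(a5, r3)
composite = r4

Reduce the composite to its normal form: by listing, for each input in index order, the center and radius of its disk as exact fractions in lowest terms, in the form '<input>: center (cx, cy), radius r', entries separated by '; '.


a1: center (61/960, 817/1920), radius 1/4800; a2: center (0, 1/2), radius 1/48; a3: center (1/16, 9/20), radius 1/360; a4: center (59/960, 17/40), radius 1/4800; a5: center (-1/2, 1/2), radius 1/5

Affine substitution under w4: radii multiply and a-centers shift.
tracing a5 down its 1-map path: center (-1/2, 1/2), radius 1/5
tracing a4 down its 4-map path: center (59/960, 17/40), radius 1/4800
tracing a1 down its 4-map path: center (61/960, 817/1920), radius 1/4800
tracing a3 down its 3-map path: center (1/16, 9/20), radius 1/360
tracing a2 down its 2-map path: center (0, 1/2), radius 1/48


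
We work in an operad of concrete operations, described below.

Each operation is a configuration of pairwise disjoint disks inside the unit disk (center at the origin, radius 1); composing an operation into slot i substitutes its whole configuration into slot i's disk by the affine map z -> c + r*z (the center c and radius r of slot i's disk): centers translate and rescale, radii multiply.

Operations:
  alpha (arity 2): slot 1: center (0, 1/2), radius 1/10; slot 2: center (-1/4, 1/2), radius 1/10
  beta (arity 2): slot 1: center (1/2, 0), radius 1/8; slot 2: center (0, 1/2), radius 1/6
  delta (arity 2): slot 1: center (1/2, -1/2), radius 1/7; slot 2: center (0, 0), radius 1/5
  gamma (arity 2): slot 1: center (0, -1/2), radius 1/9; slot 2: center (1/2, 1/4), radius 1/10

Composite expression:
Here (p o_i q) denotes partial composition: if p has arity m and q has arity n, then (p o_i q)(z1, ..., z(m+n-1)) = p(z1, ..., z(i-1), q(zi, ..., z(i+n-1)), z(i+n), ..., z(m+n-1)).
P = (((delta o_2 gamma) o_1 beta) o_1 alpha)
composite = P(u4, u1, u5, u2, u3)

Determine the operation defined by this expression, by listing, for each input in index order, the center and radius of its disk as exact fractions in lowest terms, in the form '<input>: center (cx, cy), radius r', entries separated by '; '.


Nesting under delta composes maps z -> c + r*z down each u-path.
u4: after 3 affine steps, its disk has center (4/7, -55/112), radius 1/560
u1: after 3 affine steps, its disk has center (127/224, -55/112), radius 1/560
u5: after 2 affine steps, its disk has center (1/2, -3/7), radius 1/42
u2: after 2 affine steps, its disk has center (0, -1/10), radius 1/45
u3: after 2 affine steps, its disk has center (1/10, 1/20), radius 1/50

u1: center (127/224, -55/112), radius 1/560; u2: center (0, -1/10), radius 1/45; u3: center (1/10, 1/20), radius 1/50; u4: center (4/7, -55/112), radius 1/560; u5: center (1/2, -3/7), radius 1/42


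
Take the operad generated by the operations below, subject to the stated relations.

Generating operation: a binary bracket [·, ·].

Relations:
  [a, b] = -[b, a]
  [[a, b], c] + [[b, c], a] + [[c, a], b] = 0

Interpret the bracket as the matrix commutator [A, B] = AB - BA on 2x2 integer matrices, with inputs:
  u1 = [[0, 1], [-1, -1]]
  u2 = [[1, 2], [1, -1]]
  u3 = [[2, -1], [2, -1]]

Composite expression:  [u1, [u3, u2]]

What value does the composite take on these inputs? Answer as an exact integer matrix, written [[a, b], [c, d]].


[[9, 18], [9, -9]]


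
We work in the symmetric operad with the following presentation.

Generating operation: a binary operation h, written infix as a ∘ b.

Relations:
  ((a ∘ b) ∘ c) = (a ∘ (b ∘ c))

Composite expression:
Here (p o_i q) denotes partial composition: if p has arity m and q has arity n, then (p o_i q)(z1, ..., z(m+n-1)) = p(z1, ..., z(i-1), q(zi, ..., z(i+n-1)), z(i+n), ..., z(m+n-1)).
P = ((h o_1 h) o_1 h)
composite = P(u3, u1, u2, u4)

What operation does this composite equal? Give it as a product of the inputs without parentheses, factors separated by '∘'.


u3 ∘ u1 ∘ u2 ∘ u4

The h-tree's shape is irrelevant; the u-reading-order decides.
(u3 ∘ u1) reduces to u3 ∘ u1
((u3 ∘ u1) ∘ u2) reduces to u3 ∘ u1 ∘ u2
(((u3 ∘ u1) ∘ u2) ∘ u4) reduces to u3 ∘ u1 ∘ u2 ∘ u4


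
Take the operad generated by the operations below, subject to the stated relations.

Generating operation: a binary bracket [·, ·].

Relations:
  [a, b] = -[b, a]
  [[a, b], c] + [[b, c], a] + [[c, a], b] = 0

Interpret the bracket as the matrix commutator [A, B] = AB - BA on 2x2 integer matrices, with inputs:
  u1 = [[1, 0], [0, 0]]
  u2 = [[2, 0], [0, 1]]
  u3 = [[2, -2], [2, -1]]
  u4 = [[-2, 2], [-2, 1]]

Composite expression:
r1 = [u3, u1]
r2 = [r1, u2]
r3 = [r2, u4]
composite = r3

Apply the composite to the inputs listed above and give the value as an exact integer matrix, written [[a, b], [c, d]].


[[0, -6], [-6, 0]]

[u3, u1] = [[0, 2], [2, 0]]
[[u3, u1], u2] = [[0, -2], [2, 0]]
[[[u3, u1], u2], u4] = [[0, -6], [-6, 0]]


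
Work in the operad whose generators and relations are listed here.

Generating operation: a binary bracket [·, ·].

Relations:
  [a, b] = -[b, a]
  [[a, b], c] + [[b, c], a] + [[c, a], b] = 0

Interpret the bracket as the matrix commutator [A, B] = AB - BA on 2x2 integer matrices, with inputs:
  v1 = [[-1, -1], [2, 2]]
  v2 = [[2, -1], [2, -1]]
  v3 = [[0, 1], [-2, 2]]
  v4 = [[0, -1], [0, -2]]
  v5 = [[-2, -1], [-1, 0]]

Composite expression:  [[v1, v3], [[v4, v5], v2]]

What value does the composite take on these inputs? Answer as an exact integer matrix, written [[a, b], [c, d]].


[[90, -60], [120, -90]]


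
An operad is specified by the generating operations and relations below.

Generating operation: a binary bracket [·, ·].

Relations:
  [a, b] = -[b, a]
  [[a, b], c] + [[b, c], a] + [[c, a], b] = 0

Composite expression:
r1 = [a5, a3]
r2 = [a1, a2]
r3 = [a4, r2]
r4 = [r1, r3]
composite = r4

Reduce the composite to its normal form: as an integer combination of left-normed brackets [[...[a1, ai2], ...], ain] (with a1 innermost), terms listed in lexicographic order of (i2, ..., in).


-[[[[a1, a2], a4], a3], a5] + [[[[a1, a2], a4], a5], a3]

A multilinear Lie element is pinned by a1-initial words (a1 innermost).
Composite bracket: [[a5, a3], [a4, [a1, a2]]]
Expanding via [a, b] = ab - ba: 16 signed words (2^4 = 16).
Keep just the words that open with a1:
  a1a2a4a3a5 (sign -1) contributes -[[[[a1, a2], a4], a3], a5]
  a1a2a4a5a3 (sign +1) contributes +[[[[a1, a2], a4], a5], a3]


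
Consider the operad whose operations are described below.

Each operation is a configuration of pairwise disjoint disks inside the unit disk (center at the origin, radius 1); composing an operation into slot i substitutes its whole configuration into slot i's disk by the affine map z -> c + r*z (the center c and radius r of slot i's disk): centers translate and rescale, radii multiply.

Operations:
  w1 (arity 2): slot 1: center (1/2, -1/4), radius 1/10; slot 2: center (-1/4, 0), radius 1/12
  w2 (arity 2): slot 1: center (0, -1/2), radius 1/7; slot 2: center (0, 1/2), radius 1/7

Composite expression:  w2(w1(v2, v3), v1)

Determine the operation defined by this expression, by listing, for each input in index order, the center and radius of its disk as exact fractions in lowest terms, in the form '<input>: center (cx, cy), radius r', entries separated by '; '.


v1: center (0, 1/2), radius 1/7; v2: center (1/14, -15/28), radius 1/70; v3: center (-1/28, -1/2), radius 1/84

Nesting under w2 composes maps z -> c + r*z down each v-path.
tracing v2 down its 2-map path: center (1/14, -15/28), radius 1/70
tracing v3 down its 2-map path: center (-1/28, -1/2), radius 1/84
tracing v1 down its 1-map path: center (0, 1/2), radius 1/7


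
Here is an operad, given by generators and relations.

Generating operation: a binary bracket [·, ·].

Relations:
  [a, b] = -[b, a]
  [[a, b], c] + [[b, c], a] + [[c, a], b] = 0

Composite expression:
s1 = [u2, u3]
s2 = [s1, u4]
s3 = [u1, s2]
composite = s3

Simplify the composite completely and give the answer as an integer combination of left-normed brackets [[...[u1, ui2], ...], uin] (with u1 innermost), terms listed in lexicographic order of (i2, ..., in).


Skip Jacobi rewriting: expand, keep u1-initial words, read off terms.
Composite bracket: [u1, [[u2, u3], u4]]
Under [a, b] = ab - ba we get 8 signed associative words (2^3 = 8).
Only words starting with u1 matter:
  u1u2u3u4 (sign +1) contributes +[[[u1, u2], u3], u4]
  u1u3u2u4 (sign -1) contributes -[[[u1, u3], u2], u4]
  u1u4u2u3 (sign -1) contributes -[[[u1, u4], u2], u3]
  u1u4u3u2 (sign +1) contributes +[[[u1, u4], u3], u2]

[[[u1, u2], u3], u4] - [[[u1, u3], u2], u4] - [[[u1, u4], u2], u3] + [[[u1, u4], u3], u2]


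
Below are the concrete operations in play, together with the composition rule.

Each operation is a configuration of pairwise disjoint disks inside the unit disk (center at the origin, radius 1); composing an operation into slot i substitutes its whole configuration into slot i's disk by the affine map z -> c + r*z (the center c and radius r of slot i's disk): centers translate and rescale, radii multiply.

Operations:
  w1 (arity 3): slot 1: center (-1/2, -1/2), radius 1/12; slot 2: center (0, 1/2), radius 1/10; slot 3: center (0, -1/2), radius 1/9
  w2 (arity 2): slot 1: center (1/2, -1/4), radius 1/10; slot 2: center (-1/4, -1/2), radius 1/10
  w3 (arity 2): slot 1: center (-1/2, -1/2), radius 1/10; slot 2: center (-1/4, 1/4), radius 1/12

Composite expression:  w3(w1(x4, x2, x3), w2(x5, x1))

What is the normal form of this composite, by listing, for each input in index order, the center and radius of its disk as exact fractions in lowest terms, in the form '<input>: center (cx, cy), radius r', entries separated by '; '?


x1: center (-13/48, 5/24), radius 1/120; x2: center (-1/2, -9/20), radius 1/100; x3: center (-1/2, -11/20), radius 1/90; x4: center (-11/20, -11/20), radius 1/120; x5: center (-5/24, 11/48), radius 1/120

Nesting under w3 composes maps z -> c + r*z down each x-path.
for x4, the 2-step affine chain lands on center (-11/20, -11/20), radius 1/120
for x2, the 2-step affine chain lands on center (-1/2, -9/20), radius 1/100
for x3, the 2-step affine chain lands on center (-1/2, -11/20), radius 1/90
for x5, the 2-step affine chain lands on center (-5/24, 11/48), radius 1/120
for x1, the 2-step affine chain lands on center (-13/48, 5/24), radius 1/120


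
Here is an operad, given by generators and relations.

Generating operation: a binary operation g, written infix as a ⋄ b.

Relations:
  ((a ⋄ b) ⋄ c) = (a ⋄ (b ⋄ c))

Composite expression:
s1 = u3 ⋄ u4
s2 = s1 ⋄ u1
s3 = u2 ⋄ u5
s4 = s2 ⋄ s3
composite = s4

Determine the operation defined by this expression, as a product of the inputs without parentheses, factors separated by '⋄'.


u3 ⋄ u4 ⋄ u1 ⋄ u2 ⋄ u5


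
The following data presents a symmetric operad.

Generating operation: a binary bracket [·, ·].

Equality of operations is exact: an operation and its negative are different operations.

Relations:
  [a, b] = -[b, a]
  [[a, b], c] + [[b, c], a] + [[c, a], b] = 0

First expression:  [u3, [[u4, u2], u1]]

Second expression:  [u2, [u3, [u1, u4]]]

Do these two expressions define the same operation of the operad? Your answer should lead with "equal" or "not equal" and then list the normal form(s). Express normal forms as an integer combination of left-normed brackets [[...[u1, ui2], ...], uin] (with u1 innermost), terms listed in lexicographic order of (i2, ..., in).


not equal — first -[[[u1, u2], u4], u3] + [[[u1, u4], u2], u3], second [[[u1, u4], u3], u2]

The first expression, normalized: -[[[u1, u2], u4], u3] + [[[u1, u4], u2], u3]
The second expression, normalized: [[[u1, u4], u3], u2]
The forms do not match — not equal.


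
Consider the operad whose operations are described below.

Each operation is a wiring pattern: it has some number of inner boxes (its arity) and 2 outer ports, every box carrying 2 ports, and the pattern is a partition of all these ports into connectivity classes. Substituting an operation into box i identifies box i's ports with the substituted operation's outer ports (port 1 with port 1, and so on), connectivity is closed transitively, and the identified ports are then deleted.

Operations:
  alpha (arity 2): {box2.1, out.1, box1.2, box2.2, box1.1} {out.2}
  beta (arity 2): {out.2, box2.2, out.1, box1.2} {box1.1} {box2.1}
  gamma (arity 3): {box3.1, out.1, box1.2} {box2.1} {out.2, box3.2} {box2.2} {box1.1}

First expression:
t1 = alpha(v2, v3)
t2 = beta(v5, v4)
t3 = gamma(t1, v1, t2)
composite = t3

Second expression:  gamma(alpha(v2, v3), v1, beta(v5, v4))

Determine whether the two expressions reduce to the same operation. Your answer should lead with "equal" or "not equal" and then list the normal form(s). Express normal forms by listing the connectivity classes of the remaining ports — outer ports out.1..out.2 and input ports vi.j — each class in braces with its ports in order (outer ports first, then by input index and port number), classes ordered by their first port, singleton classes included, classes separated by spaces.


equal: each reduces to {out.1, out.2, v4.2, v5.2} {v1.1} {v1.2} {v2.1, v2.2, v3.1, v3.2} {v4.1} {v5.1}

The first expression reduces to {out.1, out.2, v4.2, v5.2} {v1.1} {v1.2} {v2.1, v2.2, v3.1, v3.2} {v4.1} {v5.1}
The second expression reduces to {out.1, out.2, v4.2, v5.2} {v1.1} {v1.2} {v2.1, v2.2, v3.1, v3.2} {v4.1} {v5.1}
Same normal form: equal.


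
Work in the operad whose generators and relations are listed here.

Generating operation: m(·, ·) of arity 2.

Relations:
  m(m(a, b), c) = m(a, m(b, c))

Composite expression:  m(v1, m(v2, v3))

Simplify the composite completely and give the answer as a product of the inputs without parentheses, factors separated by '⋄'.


v1 ⋄ v2 ⋄ v3

Associativity of m dissolves the nesting; only the v-input order survives.
m(v2, v3) collapses to v2 ⋄ v3
m(v1, m(v2, v3)) collapses to v1 ⋄ v2 ⋄ v3


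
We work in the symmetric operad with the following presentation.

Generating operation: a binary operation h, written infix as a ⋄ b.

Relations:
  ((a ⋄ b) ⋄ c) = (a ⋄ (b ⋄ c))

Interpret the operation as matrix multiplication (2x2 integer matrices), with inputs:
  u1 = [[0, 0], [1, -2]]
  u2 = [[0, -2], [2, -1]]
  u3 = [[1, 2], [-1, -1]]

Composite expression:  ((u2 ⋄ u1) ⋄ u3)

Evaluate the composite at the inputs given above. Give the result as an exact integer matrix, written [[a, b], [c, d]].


(u2 ⋄ u1) = [[-2, 4], [-1, 2]]
((u2 ⋄ u1) ⋄ u3) = [[-6, -8], [-3, -4]]

[[-6, -8], [-3, -4]]


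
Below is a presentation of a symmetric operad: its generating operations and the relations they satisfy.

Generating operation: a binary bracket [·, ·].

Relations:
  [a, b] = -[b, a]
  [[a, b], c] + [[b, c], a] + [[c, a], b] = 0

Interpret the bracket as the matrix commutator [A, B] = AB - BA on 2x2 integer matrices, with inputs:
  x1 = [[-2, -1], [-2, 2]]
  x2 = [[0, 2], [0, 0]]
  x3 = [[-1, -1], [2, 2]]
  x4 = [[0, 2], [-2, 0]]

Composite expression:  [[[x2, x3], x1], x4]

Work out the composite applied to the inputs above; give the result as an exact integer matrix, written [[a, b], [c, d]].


[x2, x3] = [[4, 6], [0, -4]]
[[x2, x3], x1] = [[-12, 16], [16, 12]]
[[[x2, x3], x1], x4] = [[-64, -48], [-48, 64]]

[[-64, -48], [-48, 64]]


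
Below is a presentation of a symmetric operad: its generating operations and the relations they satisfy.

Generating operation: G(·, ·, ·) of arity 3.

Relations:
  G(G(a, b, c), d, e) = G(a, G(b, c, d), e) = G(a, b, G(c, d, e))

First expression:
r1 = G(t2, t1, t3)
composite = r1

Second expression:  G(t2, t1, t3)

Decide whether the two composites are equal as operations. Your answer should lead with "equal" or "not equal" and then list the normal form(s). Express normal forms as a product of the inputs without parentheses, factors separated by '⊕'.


equal: each reduces to t2 ⊕ t1 ⊕ t3


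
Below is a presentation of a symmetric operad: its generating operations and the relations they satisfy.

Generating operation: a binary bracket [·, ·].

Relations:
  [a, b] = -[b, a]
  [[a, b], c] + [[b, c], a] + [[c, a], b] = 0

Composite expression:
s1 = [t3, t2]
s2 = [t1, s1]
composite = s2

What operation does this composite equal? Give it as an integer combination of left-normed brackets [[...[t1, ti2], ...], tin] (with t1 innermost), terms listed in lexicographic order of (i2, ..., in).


-[[t1, t2], t3] + [[t1, t3], t2]

Skip Jacobi rewriting: expand, keep t1-initial words, read off terms.
Composite bracket: [t1, [t3, t2]]
Each bracket splits as ab - ba, giving 4 signed words (2^2 = 4).
Collect the words opening with t1:
  t1t2t3 appears with sign -1, giving the term -[[t1, t2], t3]
  t1t3t2 appears with sign +1, giving the term +[[t1, t3], t2]


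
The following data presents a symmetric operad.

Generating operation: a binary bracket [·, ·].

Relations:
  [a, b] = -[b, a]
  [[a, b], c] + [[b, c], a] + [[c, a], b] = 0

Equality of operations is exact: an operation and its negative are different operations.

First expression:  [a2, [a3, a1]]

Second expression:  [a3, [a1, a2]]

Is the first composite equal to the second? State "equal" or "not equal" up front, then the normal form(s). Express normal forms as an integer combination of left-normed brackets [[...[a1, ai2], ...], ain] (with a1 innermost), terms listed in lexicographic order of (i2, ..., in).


not equal; first: [[a1, a3], a2]; second: -[[a1, a2], a3]


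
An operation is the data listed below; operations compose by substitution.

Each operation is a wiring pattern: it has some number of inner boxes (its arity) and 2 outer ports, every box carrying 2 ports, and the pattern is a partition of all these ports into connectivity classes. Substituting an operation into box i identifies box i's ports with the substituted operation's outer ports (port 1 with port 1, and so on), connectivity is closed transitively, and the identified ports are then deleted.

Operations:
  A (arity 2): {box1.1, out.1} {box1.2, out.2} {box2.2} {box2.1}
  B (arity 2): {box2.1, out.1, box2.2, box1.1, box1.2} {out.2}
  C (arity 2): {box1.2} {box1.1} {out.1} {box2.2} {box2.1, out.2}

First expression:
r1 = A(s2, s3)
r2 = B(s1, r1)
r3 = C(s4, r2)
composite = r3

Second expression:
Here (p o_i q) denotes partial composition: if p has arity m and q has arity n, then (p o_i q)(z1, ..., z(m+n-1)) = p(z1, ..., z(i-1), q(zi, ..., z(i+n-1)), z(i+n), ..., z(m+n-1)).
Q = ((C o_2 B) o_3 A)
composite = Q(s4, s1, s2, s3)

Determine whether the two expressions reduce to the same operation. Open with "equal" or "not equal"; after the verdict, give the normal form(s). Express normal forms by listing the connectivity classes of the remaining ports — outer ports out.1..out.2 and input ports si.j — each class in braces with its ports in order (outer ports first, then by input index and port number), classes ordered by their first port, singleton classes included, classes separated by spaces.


equal; both compose to {out.1} {out.2, s1.1, s1.2, s2.1, s2.2} {s3.1} {s3.2} {s4.1} {s4.2}

The first expression reduces to {out.1} {out.2, s1.1, s1.2, s2.1, s2.2} {s3.1} {s3.2} {s4.1} {s4.2}
The second expression reduces to {out.1} {out.2, s1.1, s1.2, s2.1, s2.2} {s3.1} {s3.2} {s4.1} {s4.2}
The normal forms match — equal.


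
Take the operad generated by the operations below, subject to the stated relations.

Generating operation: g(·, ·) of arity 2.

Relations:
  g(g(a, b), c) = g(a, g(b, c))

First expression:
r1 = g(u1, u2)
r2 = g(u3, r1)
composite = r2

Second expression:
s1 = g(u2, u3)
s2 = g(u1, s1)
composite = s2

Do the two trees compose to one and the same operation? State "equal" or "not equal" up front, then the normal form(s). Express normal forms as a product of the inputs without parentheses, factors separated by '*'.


not equal: they reduce to u3 * u1 * u2 and u1 * u2 * u3

The first expression reduces to u3 * u1 * u2
The second expression reduces to u1 * u2 * u3
The forms do not match — not equal.


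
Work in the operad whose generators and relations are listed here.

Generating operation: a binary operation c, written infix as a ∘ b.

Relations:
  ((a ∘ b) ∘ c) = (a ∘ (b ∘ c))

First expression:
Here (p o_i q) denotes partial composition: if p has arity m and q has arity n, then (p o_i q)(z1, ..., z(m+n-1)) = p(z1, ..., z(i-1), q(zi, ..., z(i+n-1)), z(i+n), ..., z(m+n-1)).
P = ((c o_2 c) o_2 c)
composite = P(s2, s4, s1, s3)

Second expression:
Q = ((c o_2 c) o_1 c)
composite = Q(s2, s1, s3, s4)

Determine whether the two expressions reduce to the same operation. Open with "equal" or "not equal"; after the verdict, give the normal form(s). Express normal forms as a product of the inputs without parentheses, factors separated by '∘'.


Normal form of the first expression: s2 ∘ s4 ∘ s1 ∘ s3
Normal form of the second expression: s2 ∘ s1 ∘ s3 ∘ s4
No match — not equal.

not equal; the first gives s2 ∘ s4 ∘ s1 ∘ s3 and the second s2 ∘ s1 ∘ s3 ∘ s4


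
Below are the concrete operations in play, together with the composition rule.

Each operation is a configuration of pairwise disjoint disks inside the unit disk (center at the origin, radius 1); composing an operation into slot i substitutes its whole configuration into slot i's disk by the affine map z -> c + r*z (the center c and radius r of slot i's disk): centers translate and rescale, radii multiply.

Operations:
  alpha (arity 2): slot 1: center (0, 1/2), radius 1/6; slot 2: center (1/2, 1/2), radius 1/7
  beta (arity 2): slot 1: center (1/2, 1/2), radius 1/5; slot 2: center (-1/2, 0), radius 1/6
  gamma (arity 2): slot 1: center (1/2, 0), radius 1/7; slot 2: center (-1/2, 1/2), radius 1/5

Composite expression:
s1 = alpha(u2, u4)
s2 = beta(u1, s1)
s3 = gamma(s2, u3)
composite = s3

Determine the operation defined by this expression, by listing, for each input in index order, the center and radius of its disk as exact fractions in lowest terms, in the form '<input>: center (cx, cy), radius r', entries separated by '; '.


Below gamma, radii multiply path by path; the u-disk centers shift.
input u1: composing its 2 substitution steps yields center (4/7, 1/14), radius 1/35
input u2: composing its 3 substitution steps yields center (3/7, 1/84), radius 1/252
input u4: composing its 3 substitution steps yields center (37/84, 1/84), radius 1/294
input u3: composing its 1 substitution step yields center (-1/2, 1/2), radius 1/5

u1: center (4/7, 1/14), radius 1/35; u2: center (3/7, 1/84), radius 1/252; u3: center (-1/2, 1/2), radius 1/5; u4: center (37/84, 1/84), radius 1/294


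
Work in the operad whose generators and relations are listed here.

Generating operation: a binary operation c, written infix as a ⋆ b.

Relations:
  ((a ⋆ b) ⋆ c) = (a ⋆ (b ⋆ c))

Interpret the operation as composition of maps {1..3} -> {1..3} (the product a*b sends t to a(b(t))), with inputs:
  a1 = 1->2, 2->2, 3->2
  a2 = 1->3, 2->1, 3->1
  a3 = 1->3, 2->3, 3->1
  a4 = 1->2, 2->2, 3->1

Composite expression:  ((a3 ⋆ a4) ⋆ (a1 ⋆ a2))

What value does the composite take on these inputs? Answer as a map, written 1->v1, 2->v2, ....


1->3, 2->3, 3->3

(a3 ⋆ a4) = 1->3, 2->3, 3->3
(a1 ⋆ a2) = 1->2, 2->2, 3->2
((a3 ⋆ a4) ⋆ (a1 ⋆ a2)) = 1->3, 2->3, 3->3


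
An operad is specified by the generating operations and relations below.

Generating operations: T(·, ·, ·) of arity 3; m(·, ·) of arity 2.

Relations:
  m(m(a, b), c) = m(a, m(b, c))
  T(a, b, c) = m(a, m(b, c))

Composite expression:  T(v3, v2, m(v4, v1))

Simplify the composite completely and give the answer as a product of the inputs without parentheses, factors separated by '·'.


v3 · v2 · v4 · v1


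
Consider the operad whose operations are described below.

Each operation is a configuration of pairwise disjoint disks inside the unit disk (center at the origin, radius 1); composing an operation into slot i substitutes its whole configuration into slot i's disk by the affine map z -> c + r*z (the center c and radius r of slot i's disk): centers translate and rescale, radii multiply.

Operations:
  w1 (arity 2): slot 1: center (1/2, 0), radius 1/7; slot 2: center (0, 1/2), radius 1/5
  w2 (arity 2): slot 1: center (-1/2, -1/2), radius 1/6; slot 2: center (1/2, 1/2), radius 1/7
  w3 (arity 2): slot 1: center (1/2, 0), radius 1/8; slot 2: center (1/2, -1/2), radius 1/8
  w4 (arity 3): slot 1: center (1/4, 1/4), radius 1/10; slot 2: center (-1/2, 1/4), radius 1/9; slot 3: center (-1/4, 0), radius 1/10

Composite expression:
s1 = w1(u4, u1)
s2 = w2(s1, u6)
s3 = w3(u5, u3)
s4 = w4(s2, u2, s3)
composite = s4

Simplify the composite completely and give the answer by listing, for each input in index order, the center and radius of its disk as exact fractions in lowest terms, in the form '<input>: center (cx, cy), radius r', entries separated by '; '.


Each u-disk chains the slot maps above it in w4; radii multiply.
input u4: composing its 3 substitution steps yields center (5/24, 1/5), radius 1/420
input u1: composing its 3 substitution steps yields center (1/5, 5/24), radius 1/300
input u6: composing its 2 substitution steps yields center (3/10, 3/10), radius 1/70
input u2: composing its 1 substitution step yields center (-1/2, 1/4), radius 1/9
input u5: composing its 2 substitution steps yields center (-1/5, 0), radius 1/80
input u3: composing its 2 substitution steps yields center (-1/5, -1/20), radius 1/80

u1: center (1/5, 5/24), radius 1/300; u2: center (-1/2, 1/4), radius 1/9; u3: center (-1/5, -1/20), radius 1/80; u4: center (5/24, 1/5), radius 1/420; u5: center (-1/5, 0), radius 1/80; u6: center (3/10, 3/10), radius 1/70


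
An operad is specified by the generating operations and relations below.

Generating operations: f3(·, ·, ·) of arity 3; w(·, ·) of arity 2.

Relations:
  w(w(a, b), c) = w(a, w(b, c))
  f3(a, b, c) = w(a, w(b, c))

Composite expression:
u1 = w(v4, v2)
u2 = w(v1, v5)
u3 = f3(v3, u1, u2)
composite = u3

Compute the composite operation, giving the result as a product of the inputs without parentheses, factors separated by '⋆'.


v3 ⋆ v4 ⋆ v2 ⋆ v1 ⋆ v5


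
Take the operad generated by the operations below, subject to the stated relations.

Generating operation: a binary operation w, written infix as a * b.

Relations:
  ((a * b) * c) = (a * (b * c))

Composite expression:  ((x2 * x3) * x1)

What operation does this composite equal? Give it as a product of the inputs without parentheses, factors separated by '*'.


x2 * x3 * x1

Under associativity of w, the answer is the x's in reading order.
(x2 * x3) reduces to x2 * x3
((x2 * x3) * x1) reduces to x2 * x3 * x1


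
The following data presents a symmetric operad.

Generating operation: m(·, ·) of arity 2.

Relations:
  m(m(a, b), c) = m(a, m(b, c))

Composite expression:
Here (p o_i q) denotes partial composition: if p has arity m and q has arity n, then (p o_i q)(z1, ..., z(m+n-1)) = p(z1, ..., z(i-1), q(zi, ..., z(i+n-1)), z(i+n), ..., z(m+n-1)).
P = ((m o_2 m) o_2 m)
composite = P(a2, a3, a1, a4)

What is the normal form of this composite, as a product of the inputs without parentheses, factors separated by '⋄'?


a2 ⋄ a3 ⋄ a1 ⋄ a4

Every regrouping of m is equal, so read the a-inputs in written order.
m(a3, a1) collapses to a3 ⋄ a1
m(m(a3, a1), a4) collapses to a3 ⋄ a1 ⋄ a4
m(a2, m(m(a3, a1), a4)) collapses to a2 ⋄ a3 ⋄ a1 ⋄ a4


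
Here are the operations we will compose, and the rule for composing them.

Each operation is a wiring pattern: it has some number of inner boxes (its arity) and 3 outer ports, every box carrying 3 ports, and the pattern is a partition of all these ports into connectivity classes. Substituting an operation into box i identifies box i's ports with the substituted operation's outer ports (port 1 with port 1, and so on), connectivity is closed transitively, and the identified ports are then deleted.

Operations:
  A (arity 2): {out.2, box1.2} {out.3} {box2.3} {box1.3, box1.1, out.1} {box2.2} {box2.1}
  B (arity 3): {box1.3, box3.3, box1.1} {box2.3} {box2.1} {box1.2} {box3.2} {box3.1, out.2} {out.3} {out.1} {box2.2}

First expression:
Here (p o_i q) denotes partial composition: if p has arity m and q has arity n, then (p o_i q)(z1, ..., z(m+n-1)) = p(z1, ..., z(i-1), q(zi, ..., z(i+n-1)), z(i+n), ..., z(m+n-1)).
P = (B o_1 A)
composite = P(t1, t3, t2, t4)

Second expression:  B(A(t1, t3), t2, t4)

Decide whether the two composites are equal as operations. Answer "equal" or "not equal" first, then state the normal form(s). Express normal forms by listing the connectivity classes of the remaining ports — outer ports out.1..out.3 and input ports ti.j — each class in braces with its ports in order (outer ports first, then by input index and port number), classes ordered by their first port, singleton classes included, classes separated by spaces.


The first expression reduces to {out.1} {out.2, t4.1} {out.3} {t1.1, t1.3, t4.3} {t1.2} {t2.1} {t2.2} {t2.3} {t3.1} {t3.2} {t3.3} {t4.2}
The second expression reduces to {out.1} {out.2, t4.1} {out.3} {t1.1, t1.3, t4.3} {t1.2} {t2.1} {t2.2} {t2.3} {t3.1} {t3.2} {t3.3} {t4.2}
One common form — equal.

equal: each reduces to {out.1} {out.2, t4.1} {out.3} {t1.1, t1.3, t4.3} {t1.2} {t2.1} {t2.2} {t2.3} {t3.1} {t3.2} {t3.3} {t4.2}


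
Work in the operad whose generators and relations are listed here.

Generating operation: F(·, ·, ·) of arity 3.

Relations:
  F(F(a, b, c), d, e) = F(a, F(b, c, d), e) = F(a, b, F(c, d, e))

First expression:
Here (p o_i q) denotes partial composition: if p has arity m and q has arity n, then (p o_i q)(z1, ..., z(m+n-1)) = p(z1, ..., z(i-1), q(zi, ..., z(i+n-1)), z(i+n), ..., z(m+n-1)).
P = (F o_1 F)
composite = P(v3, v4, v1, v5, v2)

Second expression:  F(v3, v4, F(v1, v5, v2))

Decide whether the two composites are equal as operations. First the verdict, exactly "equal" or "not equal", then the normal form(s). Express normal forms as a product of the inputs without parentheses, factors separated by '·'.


equal; both compose to v3 · v4 · v1 · v5 · v2

Normal form of the first expression: v3 · v4 · v1 · v5 · v2
Normal form of the second expression: v3 · v4 · v1 · v5 · v2
Same normal form: equal.


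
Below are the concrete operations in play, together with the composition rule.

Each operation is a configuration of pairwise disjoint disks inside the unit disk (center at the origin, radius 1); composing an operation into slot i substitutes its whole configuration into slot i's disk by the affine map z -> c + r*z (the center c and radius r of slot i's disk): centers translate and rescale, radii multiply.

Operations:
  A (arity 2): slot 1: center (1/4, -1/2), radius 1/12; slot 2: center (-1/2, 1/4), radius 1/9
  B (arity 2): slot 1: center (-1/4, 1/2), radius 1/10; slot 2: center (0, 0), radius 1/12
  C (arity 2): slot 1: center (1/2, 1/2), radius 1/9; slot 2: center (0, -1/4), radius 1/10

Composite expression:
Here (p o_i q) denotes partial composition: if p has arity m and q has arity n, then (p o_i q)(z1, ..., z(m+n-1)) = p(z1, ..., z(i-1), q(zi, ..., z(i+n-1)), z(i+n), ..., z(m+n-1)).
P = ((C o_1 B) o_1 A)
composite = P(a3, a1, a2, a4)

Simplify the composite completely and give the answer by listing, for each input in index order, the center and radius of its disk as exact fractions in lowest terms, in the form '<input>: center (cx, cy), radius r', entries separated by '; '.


a1: center (7/15, 67/120), radius 1/810; a2: center (1/2, 1/2), radius 1/108; a3: center (19/40, 11/20), radius 1/1080; a4: center (0, -1/4), radius 1/10

Only the slot chain above each a matters under C; compose those maps.
for a3, the 3-step affine chain lands on center (19/40, 11/20), radius 1/1080
for a1, the 3-step affine chain lands on center (7/15, 67/120), radius 1/810
for a2, the 2-step affine chain lands on center (1/2, 1/2), radius 1/108
for a4, the 1-step affine chain lands on center (0, -1/4), radius 1/10


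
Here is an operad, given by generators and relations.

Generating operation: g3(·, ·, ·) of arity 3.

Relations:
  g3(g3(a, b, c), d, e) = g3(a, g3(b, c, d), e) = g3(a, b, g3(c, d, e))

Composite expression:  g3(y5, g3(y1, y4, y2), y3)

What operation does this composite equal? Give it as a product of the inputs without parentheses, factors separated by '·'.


Key point: g3 is associative — brackets drop, the y-order remains.
g3(y1, y4, y2) unparenthesizes to y1 · y4 · y2
g3(y5, g3(y1, y4, y2), y3) unparenthesizes to y5 · y1 · y4 · y2 · y3

y5 · y1 · y4 · y2 · y3


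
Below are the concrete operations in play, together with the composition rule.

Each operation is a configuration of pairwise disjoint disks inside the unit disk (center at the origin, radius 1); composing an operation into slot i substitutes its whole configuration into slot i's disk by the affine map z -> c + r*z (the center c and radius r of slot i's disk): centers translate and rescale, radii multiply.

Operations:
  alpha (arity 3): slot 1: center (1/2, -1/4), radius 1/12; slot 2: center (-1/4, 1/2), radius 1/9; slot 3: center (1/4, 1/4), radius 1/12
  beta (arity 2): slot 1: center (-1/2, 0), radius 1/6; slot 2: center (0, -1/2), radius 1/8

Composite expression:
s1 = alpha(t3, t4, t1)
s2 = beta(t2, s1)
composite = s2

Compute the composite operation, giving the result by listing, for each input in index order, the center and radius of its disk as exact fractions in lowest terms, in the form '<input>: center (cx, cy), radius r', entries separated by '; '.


Affine substitution under beta: radii multiply and t-centers shift.
t2 passes through 1 substitution, ending at center (-1/2, 0), radius 1/6
t3 passes through 2 substitutions, ending at center (1/16, -17/32), radius 1/96
t4 passes through 2 substitutions, ending at center (-1/32, -7/16), radius 1/72
t1 passes through 2 substitutions, ending at center (1/32, -15/32), radius 1/96

t1: center (1/32, -15/32), radius 1/96; t2: center (-1/2, 0), radius 1/6; t3: center (1/16, -17/32), radius 1/96; t4: center (-1/32, -7/16), radius 1/72


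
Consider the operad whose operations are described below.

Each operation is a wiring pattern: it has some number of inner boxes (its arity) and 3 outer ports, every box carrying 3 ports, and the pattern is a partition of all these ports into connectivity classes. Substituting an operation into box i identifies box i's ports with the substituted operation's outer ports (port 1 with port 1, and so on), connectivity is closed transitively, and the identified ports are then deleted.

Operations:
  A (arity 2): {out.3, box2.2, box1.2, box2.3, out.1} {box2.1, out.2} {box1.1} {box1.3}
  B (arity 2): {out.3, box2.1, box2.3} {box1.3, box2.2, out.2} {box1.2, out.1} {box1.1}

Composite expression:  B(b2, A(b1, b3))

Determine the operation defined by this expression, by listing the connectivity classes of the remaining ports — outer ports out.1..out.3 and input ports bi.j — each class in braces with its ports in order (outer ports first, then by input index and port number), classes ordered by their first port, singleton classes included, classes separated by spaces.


{out.1, b2.2} {out.2, b2.3, b3.1} {out.3, b1.2, b3.2, b3.3} {b1.1} {b1.3} {b2.1}

Treat the ports identified at B as solder joints: merge, then drop.
through A, on inputs (b1, b3): {out.1, out.3, b1.2, b3.2, b3.3} {out.2, b3.1} {b1.1} {b1.3} (out.j = stage outer ports)
through B, on inputs (b2, b1, b3): {out.1, b2.2} {out.2, b2.3, b3.1} {out.3, b1.2, b3.2, b3.3} {b1.1} {b1.3} {b2.1} (out.j = stage outer ports)


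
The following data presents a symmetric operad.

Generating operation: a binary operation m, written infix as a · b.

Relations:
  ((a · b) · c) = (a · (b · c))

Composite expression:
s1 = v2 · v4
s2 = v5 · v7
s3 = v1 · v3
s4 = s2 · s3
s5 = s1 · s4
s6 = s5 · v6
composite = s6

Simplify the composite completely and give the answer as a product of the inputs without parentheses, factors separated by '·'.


Every regrouping of m is equal, so read the v-inputs in written order.
(v2 · v4) flattens to v2 · v4
(v5 · v7) flattens to v5 · v7
(v1 · v3) flattens to v1 · v3
((v5 · v7) · (v1 · v3)) flattens to v5 · v7 · v1 · v3
((v2 · v4) · ((v5 · v7) · (v1 · v3))) flattens to v2 · v4 · v5 · v7 · v1 · v3
(((v2 · v4) · ((v5 · v7) · (v1 · v3))) · v6) flattens to v2 · v4 · v5 · v7 · v1 · v3 · v6

v2 · v4 · v5 · v7 · v1 · v3 · v6


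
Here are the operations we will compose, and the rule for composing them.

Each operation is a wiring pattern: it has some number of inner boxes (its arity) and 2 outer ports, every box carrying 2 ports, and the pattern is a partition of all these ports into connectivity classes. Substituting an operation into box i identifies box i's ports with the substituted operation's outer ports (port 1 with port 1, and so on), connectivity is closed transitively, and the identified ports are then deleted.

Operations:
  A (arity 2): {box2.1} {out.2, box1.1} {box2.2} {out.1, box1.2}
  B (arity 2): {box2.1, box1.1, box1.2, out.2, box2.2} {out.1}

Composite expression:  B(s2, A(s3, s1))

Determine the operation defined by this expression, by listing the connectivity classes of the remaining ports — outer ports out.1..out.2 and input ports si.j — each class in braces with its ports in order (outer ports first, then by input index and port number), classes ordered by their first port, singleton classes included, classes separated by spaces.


After gluing at B, chains via deleted ports link the s-ports.
the subtree at A composes to {out.1, s3.2} {out.2, s3.1} {s1.1} {s1.2} on (s3, s1); out.j = own outer ports
the subtree at B composes to {out.1} {out.2, s2.1, s2.2, s3.1, s3.2} {s1.1} {s1.2} on (s2, s3, s1); out.j = own outer ports

{out.1} {out.2, s2.1, s2.2, s3.1, s3.2} {s1.1} {s1.2}
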